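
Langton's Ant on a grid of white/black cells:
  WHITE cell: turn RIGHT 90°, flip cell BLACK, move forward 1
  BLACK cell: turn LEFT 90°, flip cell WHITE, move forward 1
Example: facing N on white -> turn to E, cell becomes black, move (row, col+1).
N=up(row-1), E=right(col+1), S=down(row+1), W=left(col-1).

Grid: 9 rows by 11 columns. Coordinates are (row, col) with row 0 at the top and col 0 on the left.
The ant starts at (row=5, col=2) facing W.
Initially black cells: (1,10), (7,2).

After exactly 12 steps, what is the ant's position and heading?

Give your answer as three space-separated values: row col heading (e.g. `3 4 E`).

Step 1: on WHITE (5,2): turn R to N, flip to black, move to (4,2). |black|=3
Step 2: on WHITE (4,2): turn R to E, flip to black, move to (4,3). |black|=4
Step 3: on WHITE (4,3): turn R to S, flip to black, move to (5,3). |black|=5
Step 4: on WHITE (5,3): turn R to W, flip to black, move to (5,2). |black|=6
Step 5: on BLACK (5,2): turn L to S, flip to white, move to (6,2). |black|=5
Step 6: on WHITE (6,2): turn R to W, flip to black, move to (6,1). |black|=6
Step 7: on WHITE (6,1): turn R to N, flip to black, move to (5,1). |black|=7
Step 8: on WHITE (5,1): turn R to E, flip to black, move to (5,2). |black|=8
Step 9: on WHITE (5,2): turn R to S, flip to black, move to (6,2). |black|=9
Step 10: on BLACK (6,2): turn L to E, flip to white, move to (6,3). |black|=8
Step 11: on WHITE (6,3): turn R to S, flip to black, move to (7,3). |black|=9
Step 12: on WHITE (7,3): turn R to W, flip to black, move to (7,2). |black|=10

Answer: 7 2 W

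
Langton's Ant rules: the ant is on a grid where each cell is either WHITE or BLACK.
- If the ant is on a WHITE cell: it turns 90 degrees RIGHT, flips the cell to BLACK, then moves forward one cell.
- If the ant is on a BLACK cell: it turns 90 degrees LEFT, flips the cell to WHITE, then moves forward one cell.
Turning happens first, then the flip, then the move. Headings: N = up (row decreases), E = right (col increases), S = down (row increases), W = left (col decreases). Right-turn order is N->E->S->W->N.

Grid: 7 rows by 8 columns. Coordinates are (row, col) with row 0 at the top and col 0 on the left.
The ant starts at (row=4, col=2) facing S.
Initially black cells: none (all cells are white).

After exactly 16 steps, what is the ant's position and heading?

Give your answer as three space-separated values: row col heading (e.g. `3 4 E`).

Answer: 4 2 S

Derivation:
Step 1: on WHITE (4,2): turn R to W, flip to black, move to (4,1). |black|=1
Step 2: on WHITE (4,1): turn R to N, flip to black, move to (3,1). |black|=2
Step 3: on WHITE (3,1): turn R to E, flip to black, move to (3,2). |black|=3
Step 4: on WHITE (3,2): turn R to S, flip to black, move to (4,2). |black|=4
Step 5: on BLACK (4,2): turn L to E, flip to white, move to (4,3). |black|=3
Step 6: on WHITE (4,3): turn R to S, flip to black, move to (5,3). |black|=4
Step 7: on WHITE (5,3): turn R to W, flip to black, move to (5,2). |black|=5
Step 8: on WHITE (5,2): turn R to N, flip to black, move to (4,2). |black|=6
Step 9: on WHITE (4,2): turn R to E, flip to black, move to (4,3). |black|=7
Step 10: on BLACK (4,3): turn L to N, flip to white, move to (3,3). |black|=6
Step 11: on WHITE (3,3): turn R to E, flip to black, move to (3,4). |black|=7
Step 12: on WHITE (3,4): turn R to S, flip to black, move to (4,4). |black|=8
Step 13: on WHITE (4,4): turn R to W, flip to black, move to (4,3). |black|=9
Step 14: on WHITE (4,3): turn R to N, flip to black, move to (3,3). |black|=10
Step 15: on BLACK (3,3): turn L to W, flip to white, move to (3,2). |black|=9
Step 16: on BLACK (3,2): turn L to S, flip to white, move to (4,2). |black|=8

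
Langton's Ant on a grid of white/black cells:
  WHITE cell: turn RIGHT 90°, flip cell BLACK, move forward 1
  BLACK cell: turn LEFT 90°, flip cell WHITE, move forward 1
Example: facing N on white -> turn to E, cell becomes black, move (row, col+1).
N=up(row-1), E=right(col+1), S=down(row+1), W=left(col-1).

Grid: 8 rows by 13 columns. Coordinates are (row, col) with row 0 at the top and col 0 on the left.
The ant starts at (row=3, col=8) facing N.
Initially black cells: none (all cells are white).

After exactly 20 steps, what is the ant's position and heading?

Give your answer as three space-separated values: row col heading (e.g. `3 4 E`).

Step 1: on WHITE (3,8): turn R to E, flip to black, move to (3,9). |black|=1
Step 2: on WHITE (3,9): turn R to S, flip to black, move to (4,9). |black|=2
Step 3: on WHITE (4,9): turn R to W, flip to black, move to (4,8). |black|=3
Step 4: on WHITE (4,8): turn R to N, flip to black, move to (3,8). |black|=4
Step 5: on BLACK (3,8): turn L to W, flip to white, move to (3,7). |black|=3
Step 6: on WHITE (3,7): turn R to N, flip to black, move to (2,7). |black|=4
Step 7: on WHITE (2,7): turn R to E, flip to black, move to (2,8). |black|=5
Step 8: on WHITE (2,8): turn R to S, flip to black, move to (3,8). |black|=6
Step 9: on WHITE (3,8): turn R to W, flip to black, move to (3,7). |black|=7
Step 10: on BLACK (3,7): turn L to S, flip to white, move to (4,7). |black|=6
Step 11: on WHITE (4,7): turn R to W, flip to black, move to (4,6). |black|=7
Step 12: on WHITE (4,6): turn R to N, flip to black, move to (3,6). |black|=8
Step 13: on WHITE (3,6): turn R to E, flip to black, move to (3,7). |black|=9
Step 14: on WHITE (3,7): turn R to S, flip to black, move to (4,7). |black|=10
Step 15: on BLACK (4,7): turn L to E, flip to white, move to (4,8). |black|=9
Step 16: on BLACK (4,8): turn L to N, flip to white, move to (3,8). |black|=8
Step 17: on BLACK (3,8): turn L to W, flip to white, move to (3,7). |black|=7
Step 18: on BLACK (3,7): turn L to S, flip to white, move to (4,7). |black|=6
Step 19: on WHITE (4,7): turn R to W, flip to black, move to (4,6). |black|=7
Step 20: on BLACK (4,6): turn L to S, flip to white, move to (5,6). |black|=6

Answer: 5 6 S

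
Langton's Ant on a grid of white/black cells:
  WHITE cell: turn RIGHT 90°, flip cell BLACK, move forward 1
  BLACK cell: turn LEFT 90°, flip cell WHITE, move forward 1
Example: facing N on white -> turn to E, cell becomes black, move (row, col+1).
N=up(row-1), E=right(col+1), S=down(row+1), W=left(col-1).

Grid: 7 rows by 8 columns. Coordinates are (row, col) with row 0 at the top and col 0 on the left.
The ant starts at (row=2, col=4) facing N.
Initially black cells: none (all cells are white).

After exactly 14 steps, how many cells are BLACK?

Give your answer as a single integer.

Step 1: on WHITE (2,4): turn R to E, flip to black, move to (2,5). |black|=1
Step 2: on WHITE (2,5): turn R to S, flip to black, move to (3,5). |black|=2
Step 3: on WHITE (3,5): turn R to W, flip to black, move to (3,4). |black|=3
Step 4: on WHITE (3,4): turn R to N, flip to black, move to (2,4). |black|=4
Step 5: on BLACK (2,4): turn L to W, flip to white, move to (2,3). |black|=3
Step 6: on WHITE (2,3): turn R to N, flip to black, move to (1,3). |black|=4
Step 7: on WHITE (1,3): turn R to E, flip to black, move to (1,4). |black|=5
Step 8: on WHITE (1,4): turn R to S, flip to black, move to (2,4). |black|=6
Step 9: on WHITE (2,4): turn R to W, flip to black, move to (2,3). |black|=7
Step 10: on BLACK (2,3): turn L to S, flip to white, move to (3,3). |black|=6
Step 11: on WHITE (3,3): turn R to W, flip to black, move to (3,2). |black|=7
Step 12: on WHITE (3,2): turn R to N, flip to black, move to (2,2). |black|=8
Step 13: on WHITE (2,2): turn R to E, flip to black, move to (2,3). |black|=9
Step 14: on WHITE (2,3): turn R to S, flip to black, move to (3,3). |black|=10

Answer: 10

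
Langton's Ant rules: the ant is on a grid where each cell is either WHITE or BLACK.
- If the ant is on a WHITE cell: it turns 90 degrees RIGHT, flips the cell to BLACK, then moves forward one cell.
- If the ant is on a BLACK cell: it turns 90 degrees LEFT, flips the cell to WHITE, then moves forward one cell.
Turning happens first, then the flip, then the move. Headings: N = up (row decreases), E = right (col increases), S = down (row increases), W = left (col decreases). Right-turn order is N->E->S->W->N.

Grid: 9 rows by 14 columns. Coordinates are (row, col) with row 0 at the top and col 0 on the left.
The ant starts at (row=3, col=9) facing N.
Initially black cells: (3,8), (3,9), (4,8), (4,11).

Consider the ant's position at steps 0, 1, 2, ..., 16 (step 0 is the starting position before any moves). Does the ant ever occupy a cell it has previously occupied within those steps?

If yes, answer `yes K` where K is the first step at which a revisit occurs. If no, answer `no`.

Step 1: on BLACK (3,9): turn L to W, flip to white, move to (3,8). |black|=3 — new cell
Step 2: on BLACK (3,8): turn L to S, flip to white, move to (4,8). |black|=2 — new cell
Step 3: on BLACK (4,8): turn L to E, flip to white, move to (4,9). |black|=1 — new cell
Step 4: on WHITE (4,9): turn R to S, flip to black, move to (5,9). |black|=2 — new cell
Step 5: on WHITE (5,9): turn R to W, flip to black, move to (5,8). |black|=3 — new cell
Step 6: on WHITE (5,8): turn R to N, flip to black, move to (4,8). |black|=4 — REVISIT

Answer: yes 6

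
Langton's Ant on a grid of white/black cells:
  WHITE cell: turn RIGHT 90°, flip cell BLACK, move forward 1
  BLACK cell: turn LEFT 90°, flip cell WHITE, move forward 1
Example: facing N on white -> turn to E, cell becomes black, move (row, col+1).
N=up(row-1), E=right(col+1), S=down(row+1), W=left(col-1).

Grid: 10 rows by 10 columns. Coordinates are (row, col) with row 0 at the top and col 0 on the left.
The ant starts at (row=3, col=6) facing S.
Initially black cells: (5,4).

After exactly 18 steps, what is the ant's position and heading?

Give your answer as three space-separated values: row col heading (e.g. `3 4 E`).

Answer: 2 7 N

Derivation:
Step 1: on WHITE (3,6): turn R to W, flip to black, move to (3,5). |black|=2
Step 2: on WHITE (3,5): turn R to N, flip to black, move to (2,5). |black|=3
Step 3: on WHITE (2,5): turn R to E, flip to black, move to (2,6). |black|=4
Step 4: on WHITE (2,6): turn R to S, flip to black, move to (3,6). |black|=5
Step 5: on BLACK (3,6): turn L to E, flip to white, move to (3,7). |black|=4
Step 6: on WHITE (3,7): turn R to S, flip to black, move to (4,7). |black|=5
Step 7: on WHITE (4,7): turn R to W, flip to black, move to (4,6). |black|=6
Step 8: on WHITE (4,6): turn R to N, flip to black, move to (3,6). |black|=7
Step 9: on WHITE (3,6): turn R to E, flip to black, move to (3,7). |black|=8
Step 10: on BLACK (3,7): turn L to N, flip to white, move to (2,7). |black|=7
Step 11: on WHITE (2,7): turn R to E, flip to black, move to (2,8). |black|=8
Step 12: on WHITE (2,8): turn R to S, flip to black, move to (3,8). |black|=9
Step 13: on WHITE (3,8): turn R to W, flip to black, move to (3,7). |black|=10
Step 14: on WHITE (3,7): turn R to N, flip to black, move to (2,7). |black|=11
Step 15: on BLACK (2,7): turn L to W, flip to white, move to (2,6). |black|=10
Step 16: on BLACK (2,6): turn L to S, flip to white, move to (3,6). |black|=9
Step 17: on BLACK (3,6): turn L to E, flip to white, move to (3,7). |black|=8
Step 18: on BLACK (3,7): turn L to N, flip to white, move to (2,7). |black|=7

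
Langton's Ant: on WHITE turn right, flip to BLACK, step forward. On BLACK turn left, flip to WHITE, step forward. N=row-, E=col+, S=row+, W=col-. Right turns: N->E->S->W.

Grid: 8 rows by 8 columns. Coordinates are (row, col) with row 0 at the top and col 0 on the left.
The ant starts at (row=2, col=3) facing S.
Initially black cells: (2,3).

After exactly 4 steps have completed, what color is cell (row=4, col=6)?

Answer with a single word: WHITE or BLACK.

Answer: WHITE

Derivation:
Step 1: on BLACK (2,3): turn L to E, flip to white, move to (2,4). |black|=0
Step 2: on WHITE (2,4): turn R to S, flip to black, move to (3,4). |black|=1
Step 3: on WHITE (3,4): turn R to W, flip to black, move to (3,3). |black|=2
Step 4: on WHITE (3,3): turn R to N, flip to black, move to (2,3). |black|=3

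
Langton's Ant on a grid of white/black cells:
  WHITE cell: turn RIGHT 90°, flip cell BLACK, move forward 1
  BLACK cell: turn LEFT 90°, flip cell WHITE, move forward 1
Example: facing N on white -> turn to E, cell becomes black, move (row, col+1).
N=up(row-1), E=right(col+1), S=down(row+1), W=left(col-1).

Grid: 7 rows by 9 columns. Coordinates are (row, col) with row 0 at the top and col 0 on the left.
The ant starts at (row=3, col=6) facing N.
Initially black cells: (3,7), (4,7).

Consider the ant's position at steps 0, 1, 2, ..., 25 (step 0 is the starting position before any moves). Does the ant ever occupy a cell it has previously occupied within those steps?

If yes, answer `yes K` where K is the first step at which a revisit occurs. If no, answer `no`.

Answer: yes 5

Derivation:
Step 1: on WHITE (3,6): turn R to E, flip to black, move to (3,7). |black|=3 — new cell
Step 2: on BLACK (3,7): turn L to N, flip to white, move to (2,7). |black|=2 — new cell
Step 3: on WHITE (2,7): turn R to E, flip to black, move to (2,8). |black|=3 — new cell
Step 4: on WHITE (2,8): turn R to S, flip to black, move to (3,8). |black|=4 — new cell
Step 5: on WHITE (3,8): turn R to W, flip to black, move to (3,7). |black|=5 — REVISIT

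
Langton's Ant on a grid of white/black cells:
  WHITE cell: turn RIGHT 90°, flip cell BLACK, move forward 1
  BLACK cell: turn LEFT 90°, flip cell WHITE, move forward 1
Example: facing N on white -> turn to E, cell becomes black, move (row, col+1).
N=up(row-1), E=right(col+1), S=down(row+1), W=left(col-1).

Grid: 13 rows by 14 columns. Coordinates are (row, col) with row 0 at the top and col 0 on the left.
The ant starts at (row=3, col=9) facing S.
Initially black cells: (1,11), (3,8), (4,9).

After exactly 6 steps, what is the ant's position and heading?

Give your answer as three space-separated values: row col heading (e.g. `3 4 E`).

Step 1: on WHITE (3,9): turn R to W, flip to black, move to (3,8). |black|=4
Step 2: on BLACK (3,8): turn L to S, flip to white, move to (4,8). |black|=3
Step 3: on WHITE (4,8): turn R to W, flip to black, move to (4,7). |black|=4
Step 4: on WHITE (4,7): turn R to N, flip to black, move to (3,7). |black|=5
Step 5: on WHITE (3,7): turn R to E, flip to black, move to (3,8). |black|=6
Step 6: on WHITE (3,8): turn R to S, flip to black, move to (4,8). |black|=7

Answer: 4 8 S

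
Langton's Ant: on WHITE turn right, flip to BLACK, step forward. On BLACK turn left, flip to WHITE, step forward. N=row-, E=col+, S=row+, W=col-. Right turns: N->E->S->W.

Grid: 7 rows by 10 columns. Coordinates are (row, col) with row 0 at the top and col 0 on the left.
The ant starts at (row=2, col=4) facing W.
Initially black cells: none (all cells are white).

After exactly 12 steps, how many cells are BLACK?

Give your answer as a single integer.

Answer: 8

Derivation:
Step 1: on WHITE (2,4): turn R to N, flip to black, move to (1,4). |black|=1
Step 2: on WHITE (1,4): turn R to E, flip to black, move to (1,5). |black|=2
Step 3: on WHITE (1,5): turn R to S, flip to black, move to (2,5). |black|=3
Step 4: on WHITE (2,5): turn R to W, flip to black, move to (2,4). |black|=4
Step 5: on BLACK (2,4): turn L to S, flip to white, move to (3,4). |black|=3
Step 6: on WHITE (3,4): turn R to W, flip to black, move to (3,3). |black|=4
Step 7: on WHITE (3,3): turn R to N, flip to black, move to (2,3). |black|=5
Step 8: on WHITE (2,3): turn R to E, flip to black, move to (2,4). |black|=6
Step 9: on WHITE (2,4): turn R to S, flip to black, move to (3,4). |black|=7
Step 10: on BLACK (3,4): turn L to E, flip to white, move to (3,5). |black|=6
Step 11: on WHITE (3,5): turn R to S, flip to black, move to (4,5). |black|=7
Step 12: on WHITE (4,5): turn R to W, flip to black, move to (4,4). |black|=8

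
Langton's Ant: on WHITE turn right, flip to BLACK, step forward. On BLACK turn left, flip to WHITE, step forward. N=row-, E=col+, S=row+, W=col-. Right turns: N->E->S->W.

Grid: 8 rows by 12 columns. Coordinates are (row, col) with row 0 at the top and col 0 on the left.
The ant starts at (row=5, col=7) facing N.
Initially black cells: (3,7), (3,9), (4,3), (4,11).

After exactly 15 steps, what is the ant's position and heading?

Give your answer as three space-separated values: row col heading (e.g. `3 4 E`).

Answer: 6 7 E

Derivation:
Step 1: on WHITE (5,7): turn R to E, flip to black, move to (5,8). |black|=5
Step 2: on WHITE (5,8): turn R to S, flip to black, move to (6,8). |black|=6
Step 3: on WHITE (6,8): turn R to W, flip to black, move to (6,7). |black|=7
Step 4: on WHITE (6,7): turn R to N, flip to black, move to (5,7). |black|=8
Step 5: on BLACK (5,7): turn L to W, flip to white, move to (5,6). |black|=7
Step 6: on WHITE (5,6): turn R to N, flip to black, move to (4,6). |black|=8
Step 7: on WHITE (4,6): turn R to E, flip to black, move to (4,7). |black|=9
Step 8: on WHITE (4,7): turn R to S, flip to black, move to (5,7). |black|=10
Step 9: on WHITE (5,7): turn R to W, flip to black, move to (5,6). |black|=11
Step 10: on BLACK (5,6): turn L to S, flip to white, move to (6,6). |black|=10
Step 11: on WHITE (6,6): turn R to W, flip to black, move to (6,5). |black|=11
Step 12: on WHITE (6,5): turn R to N, flip to black, move to (5,5). |black|=12
Step 13: on WHITE (5,5): turn R to E, flip to black, move to (5,6). |black|=13
Step 14: on WHITE (5,6): turn R to S, flip to black, move to (6,6). |black|=14
Step 15: on BLACK (6,6): turn L to E, flip to white, move to (6,7). |black|=13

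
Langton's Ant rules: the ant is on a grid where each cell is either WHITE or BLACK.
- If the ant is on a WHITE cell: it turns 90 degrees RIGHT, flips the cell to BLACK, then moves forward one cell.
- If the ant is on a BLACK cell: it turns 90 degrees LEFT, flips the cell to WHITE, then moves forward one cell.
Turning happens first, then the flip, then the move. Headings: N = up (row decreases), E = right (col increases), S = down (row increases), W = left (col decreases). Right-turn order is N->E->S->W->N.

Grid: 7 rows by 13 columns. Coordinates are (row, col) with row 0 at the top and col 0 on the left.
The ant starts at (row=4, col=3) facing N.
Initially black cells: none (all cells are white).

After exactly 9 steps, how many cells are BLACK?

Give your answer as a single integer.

Step 1: on WHITE (4,3): turn R to E, flip to black, move to (4,4). |black|=1
Step 2: on WHITE (4,4): turn R to S, flip to black, move to (5,4). |black|=2
Step 3: on WHITE (5,4): turn R to W, flip to black, move to (5,3). |black|=3
Step 4: on WHITE (5,3): turn R to N, flip to black, move to (4,3). |black|=4
Step 5: on BLACK (4,3): turn L to W, flip to white, move to (4,2). |black|=3
Step 6: on WHITE (4,2): turn R to N, flip to black, move to (3,2). |black|=4
Step 7: on WHITE (3,2): turn R to E, flip to black, move to (3,3). |black|=5
Step 8: on WHITE (3,3): turn R to S, flip to black, move to (4,3). |black|=6
Step 9: on WHITE (4,3): turn R to W, flip to black, move to (4,2). |black|=7

Answer: 7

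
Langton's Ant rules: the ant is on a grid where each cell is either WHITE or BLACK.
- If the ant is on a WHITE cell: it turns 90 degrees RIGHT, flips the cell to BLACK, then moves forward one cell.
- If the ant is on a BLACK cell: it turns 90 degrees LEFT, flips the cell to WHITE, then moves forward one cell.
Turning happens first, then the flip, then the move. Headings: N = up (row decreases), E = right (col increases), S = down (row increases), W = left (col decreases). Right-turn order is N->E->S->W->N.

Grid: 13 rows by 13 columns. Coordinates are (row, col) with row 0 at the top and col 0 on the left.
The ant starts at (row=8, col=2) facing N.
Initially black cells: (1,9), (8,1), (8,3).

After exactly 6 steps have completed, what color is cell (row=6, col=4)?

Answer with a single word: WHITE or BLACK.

Step 1: on WHITE (8,2): turn R to E, flip to black, move to (8,3). |black|=4
Step 2: on BLACK (8,3): turn L to N, flip to white, move to (7,3). |black|=3
Step 3: on WHITE (7,3): turn R to E, flip to black, move to (7,4). |black|=4
Step 4: on WHITE (7,4): turn R to S, flip to black, move to (8,4). |black|=5
Step 5: on WHITE (8,4): turn R to W, flip to black, move to (8,3). |black|=6
Step 6: on WHITE (8,3): turn R to N, flip to black, move to (7,3). |black|=7

Answer: WHITE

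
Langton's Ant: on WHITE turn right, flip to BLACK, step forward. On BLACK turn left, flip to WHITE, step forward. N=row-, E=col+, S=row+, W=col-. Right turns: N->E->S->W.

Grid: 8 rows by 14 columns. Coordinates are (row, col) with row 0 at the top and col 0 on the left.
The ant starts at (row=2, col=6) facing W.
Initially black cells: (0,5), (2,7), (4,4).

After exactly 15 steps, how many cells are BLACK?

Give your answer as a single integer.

Answer: 10

Derivation:
Step 1: on WHITE (2,6): turn R to N, flip to black, move to (1,6). |black|=4
Step 2: on WHITE (1,6): turn R to E, flip to black, move to (1,7). |black|=5
Step 3: on WHITE (1,7): turn R to S, flip to black, move to (2,7). |black|=6
Step 4: on BLACK (2,7): turn L to E, flip to white, move to (2,8). |black|=5
Step 5: on WHITE (2,8): turn R to S, flip to black, move to (3,8). |black|=6
Step 6: on WHITE (3,8): turn R to W, flip to black, move to (3,7). |black|=7
Step 7: on WHITE (3,7): turn R to N, flip to black, move to (2,7). |black|=8
Step 8: on WHITE (2,7): turn R to E, flip to black, move to (2,8). |black|=9
Step 9: on BLACK (2,8): turn L to N, flip to white, move to (1,8). |black|=8
Step 10: on WHITE (1,8): turn R to E, flip to black, move to (1,9). |black|=9
Step 11: on WHITE (1,9): turn R to S, flip to black, move to (2,9). |black|=10
Step 12: on WHITE (2,9): turn R to W, flip to black, move to (2,8). |black|=11
Step 13: on WHITE (2,8): turn R to N, flip to black, move to (1,8). |black|=12
Step 14: on BLACK (1,8): turn L to W, flip to white, move to (1,7). |black|=11
Step 15: on BLACK (1,7): turn L to S, flip to white, move to (2,7). |black|=10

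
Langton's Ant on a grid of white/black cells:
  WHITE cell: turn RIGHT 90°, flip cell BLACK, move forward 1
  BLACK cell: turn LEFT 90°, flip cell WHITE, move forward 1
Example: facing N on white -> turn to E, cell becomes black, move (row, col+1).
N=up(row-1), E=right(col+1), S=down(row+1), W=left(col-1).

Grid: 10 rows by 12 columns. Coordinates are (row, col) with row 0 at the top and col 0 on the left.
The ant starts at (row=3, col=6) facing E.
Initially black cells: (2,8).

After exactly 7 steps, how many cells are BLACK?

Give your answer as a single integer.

Answer: 6

Derivation:
Step 1: on WHITE (3,6): turn R to S, flip to black, move to (4,6). |black|=2
Step 2: on WHITE (4,6): turn R to W, flip to black, move to (4,5). |black|=3
Step 3: on WHITE (4,5): turn R to N, flip to black, move to (3,5). |black|=4
Step 4: on WHITE (3,5): turn R to E, flip to black, move to (3,6). |black|=5
Step 5: on BLACK (3,6): turn L to N, flip to white, move to (2,6). |black|=4
Step 6: on WHITE (2,6): turn R to E, flip to black, move to (2,7). |black|=5
Step 7: on WHITE (2,7): turn R to S, flip to black, move to (3,7). |black|=6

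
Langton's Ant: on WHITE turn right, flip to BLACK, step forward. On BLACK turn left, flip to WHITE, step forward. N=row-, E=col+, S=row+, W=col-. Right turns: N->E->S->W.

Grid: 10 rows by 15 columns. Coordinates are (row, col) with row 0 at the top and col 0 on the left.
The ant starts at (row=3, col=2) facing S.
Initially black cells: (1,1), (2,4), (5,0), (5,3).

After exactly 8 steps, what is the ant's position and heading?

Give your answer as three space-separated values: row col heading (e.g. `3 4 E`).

Step 1: on WHITE (3,2): turn R to W, flip to black, move to (3,1). |black|=5
Step 2: on WHITE (3,1): turn R to N, flip to black, move to (2,1). |black|=6
Step 3: on WHITE (2,1): turn R to E, flip to black, move to (2,2). |black|=7
Step 4: on WHITE (2,2): turn R to S, flip to black, move to (3,2). |black|=8
Step 5: on BLACK (3,2): turn L to E, flip to white, move to (3,3). |black|=7
Step 6: on WHITE (3,3): turn R to S, flip to black, move to (4,3). |black|=8
Step 7: on WHITE (4,3): turn R to W, flip to black, move to (4,2). |black|=9
Step 8: on WHITE (4,2): turn R to N, flip to black, move to (3,2). |black|=10

Answer: 3 2 N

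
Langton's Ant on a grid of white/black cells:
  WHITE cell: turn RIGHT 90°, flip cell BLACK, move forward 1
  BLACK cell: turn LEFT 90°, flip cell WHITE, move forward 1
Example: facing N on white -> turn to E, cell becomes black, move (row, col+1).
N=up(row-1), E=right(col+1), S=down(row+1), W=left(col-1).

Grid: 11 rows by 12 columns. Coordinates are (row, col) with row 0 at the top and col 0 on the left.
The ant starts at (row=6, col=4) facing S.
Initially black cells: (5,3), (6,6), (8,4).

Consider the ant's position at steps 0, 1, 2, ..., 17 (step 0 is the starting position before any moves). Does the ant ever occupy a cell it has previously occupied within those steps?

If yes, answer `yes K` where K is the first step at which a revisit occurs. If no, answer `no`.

Answer: yes 6

Derivation:
Step 1: on WHITE (6,4): turn R to W, flip to black, move to (6,3). |black|=4 — new cell
Step 2: on WHITE (6,3): turn R to N, flip to black, move to (5,3). |black|=5 — new cell
Step 3: on BLACK (5,3): turn L to W, flip to white, move to (5,2). |black|=4 — new cell
Step 4: on WHITE (5,2): turn R to N, flip to black, move to (4,2). |black|=5 — new cell
Step 5: on WHITE (4,2): turn R to E, flip to black, move to (4,3). |black|=6 — new cell
Step 6: on WHITE (4,3): turn R to S, flip to black, move to (5,3). |black|=7 — REVISIT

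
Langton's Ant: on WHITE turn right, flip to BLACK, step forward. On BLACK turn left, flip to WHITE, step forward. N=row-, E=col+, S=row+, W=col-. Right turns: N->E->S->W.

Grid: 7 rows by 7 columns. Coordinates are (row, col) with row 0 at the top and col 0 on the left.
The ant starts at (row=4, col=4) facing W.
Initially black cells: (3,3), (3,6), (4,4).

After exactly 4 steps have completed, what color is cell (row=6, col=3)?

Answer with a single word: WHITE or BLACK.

Step 1: on BLACK (4,4): turn L to S, flip to white, move to (5,4). |black|=2
Step 2: on WHITE (5,4): turn R to W, flip to black, move to (5,3). |black|=3
Step 3: on WHITE (5,3): turn R to N, flip to black, move to (4,3). |black|=4
Step 4: on WHITE (4,3): turn R to E, flip to black, move to (4,4). |black|=5

Answer: WHITE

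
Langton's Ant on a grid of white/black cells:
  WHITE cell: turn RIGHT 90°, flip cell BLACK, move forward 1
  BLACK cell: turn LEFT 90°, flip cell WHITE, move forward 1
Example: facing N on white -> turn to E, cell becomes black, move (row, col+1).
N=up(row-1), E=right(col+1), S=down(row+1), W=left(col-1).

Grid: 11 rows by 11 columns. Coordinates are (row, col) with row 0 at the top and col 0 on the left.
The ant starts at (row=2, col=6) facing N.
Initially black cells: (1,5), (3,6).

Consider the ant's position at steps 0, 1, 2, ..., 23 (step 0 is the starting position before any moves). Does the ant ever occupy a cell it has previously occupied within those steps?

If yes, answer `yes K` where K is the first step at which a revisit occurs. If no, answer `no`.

Step 1: on WHITE (2,6): turn R to E, flip to black, move to (2,7). |black|=3 — new cell
Step 2: on WHITE (2,7): turn R to S, flip to black, move to (3,7). |black|=4 — new cell
Step 3: on WHITE (3,7): turn R to W, flip to black, move to (3,6). |black|=5 — new cell
Step 4: on BLACK (3,6): turn L to S, flip to white, move to (4,6). |black|=4 — new cell
Step 5: on WHITE (4,6): turn R to W, flip to black, move to (4,5). |black|=5 — new cell
Step 6: on WHITE (4,5): turn R to N, flip to black, move to (3,5). |black|=6 — new cell
Step 7: on WHITE (3,5): turn R to E, flip to black, move to (3,6). |black|=7 — REVISIT

Answer: yes 7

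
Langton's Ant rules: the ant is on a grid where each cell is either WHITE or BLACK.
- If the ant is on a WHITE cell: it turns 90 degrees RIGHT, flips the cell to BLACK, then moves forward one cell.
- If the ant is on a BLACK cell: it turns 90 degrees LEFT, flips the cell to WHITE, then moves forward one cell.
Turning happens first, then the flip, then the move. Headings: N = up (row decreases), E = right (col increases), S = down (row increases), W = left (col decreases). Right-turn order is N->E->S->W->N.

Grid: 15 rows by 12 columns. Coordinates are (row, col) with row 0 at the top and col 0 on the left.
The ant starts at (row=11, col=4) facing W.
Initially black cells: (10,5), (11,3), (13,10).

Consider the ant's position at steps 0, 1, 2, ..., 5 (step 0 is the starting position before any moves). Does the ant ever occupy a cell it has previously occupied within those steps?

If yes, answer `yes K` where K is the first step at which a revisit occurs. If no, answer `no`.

Step 1: on WHITE (11,4): turn R to N, flip to black, move to (10,4). |black|=4 — new cell
Step 2: on WHITE (10,4): turn R to E, flip to black, move to (10,5). |black|=5 — new cell
Step 3: on BLACK (10,5): turn L to N, flip to white, move to (9,5). |black|=4 — new cell
Step 4: on WHITE (9,5): turn R to E, flip to black, move to (9,6). |black|=5 — new cell
Step 5: on WHITE (9,6): turn R to S, flip to black, move to (10,6). |black|=6 — new cell
No revisit within 5 steps.

Answer: no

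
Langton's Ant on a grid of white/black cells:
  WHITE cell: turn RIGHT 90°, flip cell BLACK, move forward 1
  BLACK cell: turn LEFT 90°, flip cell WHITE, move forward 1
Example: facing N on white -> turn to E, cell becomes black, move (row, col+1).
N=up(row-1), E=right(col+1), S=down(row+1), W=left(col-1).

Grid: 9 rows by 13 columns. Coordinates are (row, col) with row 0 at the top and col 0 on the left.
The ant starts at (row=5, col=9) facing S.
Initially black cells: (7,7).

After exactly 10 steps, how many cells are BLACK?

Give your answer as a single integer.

Step 1: on WHITE (5,9): turn R to W, flip to black, move to (5,8). |black|=2
Step 2: on WHITE (5,8): turn R to N, flip to black, move to (4,8). |black|=3
Step 3: on WHITE (4,8): turn R to E, flip to black, move to (4,9). |black|=4
Step 4: on WHITE (4,9): turn R to S, flip to black, move to (5,9). |black|=5
Step 5: on BLACK (5,9): turn L to E, flip to white, move to (5,10). |black|=4
Step 6: on WHITE (5,10): turn R to S, flip to black, move to (6,10). |black|=5
Step 7: on WHITE (6,10): turn R to W, flip to black, move to (6,9). |black|=6
Step 8: on WHITE (6,9): turn R to N, flip to black, move to (5,9). |black|=7
Step 9: on WHITE (5,9): turn R to E, flip to black, move to (5,10). |black|=8
Step 10: on BLACK (5,10): turn L to N, flip to white, move to (4,10). |black|=7

Answer: 7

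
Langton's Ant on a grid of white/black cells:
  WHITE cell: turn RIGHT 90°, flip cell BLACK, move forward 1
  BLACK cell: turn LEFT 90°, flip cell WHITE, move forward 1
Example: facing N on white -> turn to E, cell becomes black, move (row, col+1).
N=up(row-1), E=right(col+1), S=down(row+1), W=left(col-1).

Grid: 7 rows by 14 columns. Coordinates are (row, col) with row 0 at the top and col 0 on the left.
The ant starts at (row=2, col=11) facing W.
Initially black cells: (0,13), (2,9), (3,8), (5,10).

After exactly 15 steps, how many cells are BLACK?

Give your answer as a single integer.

Step 1: on WHITE (2,11): turn R to N, flip to black, move to (1,11). |black|=5
Step 2: on WHITE (1,11): turn R to E, flip to black, move to (1,12). |black|=6
Step 3: on WHITE (1,12): turn R to S, flip to black, move to (2,12). |black|=7
Step 4: on WHITE (2,12): turn R to W, flip to black, move to (2,11). |black|=8
Step 5: on BLACK (2,11): turn L to S, flip to white, move to (3,11). |black|=7
Step 6: on WHITE (3,11): turn R to W, flip to black, move to (3,10). |black|=8
Step 7: on WHITE (3,10): turn R to N, flip to black, move to (2,10). |black|=9
Step 8: on WHITE (2,10): turn R to E, flip to black, move to (2,11). |black|=10
Step 9: on WHITE (2,11): turn R to S, flip to black, move to (3,11). |black|=11
Step 10: on BLACK (3,11): turn L to E, flip to white, move to (3,12). |black|=10
Step 11: on WHITE (3,12): turn R to S, flip to black, move to (4,12). |black|=11
Step 12: on WHITE (4,12): turn R to W, flip to black, move to (4,11). |black|=12
Step 13: on WHITE (4,11): turn R to N, flip to black, move to (3,11). |black|=13
Step 14: on WHITE (3,11): turn R to E, flip to black, move to (3,12). |black|=14
Step 15: on BLACK (3,12): turn L to N, flip to white, move to (2,12). |black|=13

Answer: 13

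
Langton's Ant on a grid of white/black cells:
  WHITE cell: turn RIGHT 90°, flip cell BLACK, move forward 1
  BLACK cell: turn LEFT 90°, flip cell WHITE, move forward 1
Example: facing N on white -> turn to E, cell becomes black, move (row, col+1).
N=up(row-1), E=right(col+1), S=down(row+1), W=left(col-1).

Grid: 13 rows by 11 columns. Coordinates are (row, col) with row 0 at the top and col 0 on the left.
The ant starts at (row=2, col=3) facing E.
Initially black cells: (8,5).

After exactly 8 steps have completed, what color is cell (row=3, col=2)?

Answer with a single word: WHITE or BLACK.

Answer: BLACK

Derivation:
Step 1: on WHITE (2,3): turn R to S, flip to black, move to (3,3). |black|=2
Step 2: on WHITE (3,3): turn R to W, flip to black, move to (3,2). |black|=3
Step 3: on WHITE (3,2): turn R to N, flip to black, move to (2,2). |black|=4
Step 4: on WHITE (2,2): turn R to E, flip to black, move to (2,3). |black|=5
Step 5: on BLACK (2,3): turn L to N, flip to white, move to (1,3). |black|=4
Step 6: on WHITE (1,3): turn R to E, flip to black, move to (1,4). |black|=5
Step 7: on WHITE (1,4): turn R to S, flip to black, move to (2,4). |black|=6
Step 8: on WHITE (2,4): turn R to W, flip to black, move to (2,3). |black|=7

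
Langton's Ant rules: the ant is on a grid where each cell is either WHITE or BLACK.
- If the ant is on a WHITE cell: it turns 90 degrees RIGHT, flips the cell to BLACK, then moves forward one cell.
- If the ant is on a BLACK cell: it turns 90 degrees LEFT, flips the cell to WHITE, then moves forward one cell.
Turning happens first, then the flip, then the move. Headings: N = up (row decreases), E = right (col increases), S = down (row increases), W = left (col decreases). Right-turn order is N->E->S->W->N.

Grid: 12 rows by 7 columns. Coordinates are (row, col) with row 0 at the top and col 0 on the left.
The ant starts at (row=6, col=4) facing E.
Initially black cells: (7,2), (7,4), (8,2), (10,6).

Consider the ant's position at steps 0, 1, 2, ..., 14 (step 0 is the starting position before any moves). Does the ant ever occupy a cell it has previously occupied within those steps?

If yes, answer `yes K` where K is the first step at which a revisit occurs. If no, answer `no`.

Step 1: on WHITE (6,4): turn R to S, flip to black, move to (7,4). |black|=5 — new cell
Step 2: on BLACK (7,4): turn L to E, flip to white, move to (7,5). |black|=4 — new cell
Step 3: on WHITE (7,5): turn R to S, flip to black, move to (8,5). |black|=5 — new cell
Step 4: on WHITE (8,5): turn R to W, flip to black, move to (8,4). |black|=6 — new cell
Step 5: on WHITE (8,4): turn R to N, flip to black, move to (7,4). |black|=7 — REVISIT

Answer: yes 5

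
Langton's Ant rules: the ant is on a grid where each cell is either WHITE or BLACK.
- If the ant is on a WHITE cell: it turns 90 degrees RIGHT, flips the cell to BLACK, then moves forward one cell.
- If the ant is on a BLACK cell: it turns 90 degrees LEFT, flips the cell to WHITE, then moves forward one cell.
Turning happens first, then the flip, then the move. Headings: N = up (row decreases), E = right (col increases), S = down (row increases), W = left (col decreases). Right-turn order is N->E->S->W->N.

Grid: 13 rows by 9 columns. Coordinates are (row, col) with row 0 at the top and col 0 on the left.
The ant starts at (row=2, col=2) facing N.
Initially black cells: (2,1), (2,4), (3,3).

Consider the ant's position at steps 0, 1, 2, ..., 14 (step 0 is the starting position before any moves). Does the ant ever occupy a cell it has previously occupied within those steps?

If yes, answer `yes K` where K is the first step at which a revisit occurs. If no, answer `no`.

Step 1: on WHITE (2,2): turn R to E, flip to black, move to (2,3). |black|=4 — new cell
Step 2: on WHITE (2,3): turn R to S, flip to black, move to (3,3). |black|=5 — new cell
Step 3: on BLACK (3,3): turn L to E, flip to white, move to (3,4). |black|=4 — new cell
Step 4: on WHITE (3,4): turn R to S, flip to black, move to (4,4). |black|=5 — new cell
Step 5: on WHITE (4,4): turn R to W, flip to black, move to (4,3). |black|=6 — new cell
Step 6: on WHITE (4,3): turn R to N, flip to black, move to (3,3). |black|=7 — REVISIT

Answer: yes 6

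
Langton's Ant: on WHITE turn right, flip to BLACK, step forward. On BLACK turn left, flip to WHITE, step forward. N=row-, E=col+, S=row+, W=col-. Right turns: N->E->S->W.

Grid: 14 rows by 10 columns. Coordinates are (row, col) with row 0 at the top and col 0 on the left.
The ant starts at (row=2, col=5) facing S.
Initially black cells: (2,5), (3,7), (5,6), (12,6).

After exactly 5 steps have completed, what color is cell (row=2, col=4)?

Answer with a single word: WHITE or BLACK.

Answer: WHITE

Derivation:
Step 1: on BLACK (2,5): turn L to E, flip to white, move to (2,6). |black|=3
Step 2: on WHITE (2,6): turn R to S, flip to black, move to (3,6). |black|=4
Step 3: on WHITE (3,6): turn R to W, flip to black, move to (3,5). |black|=5
Step 4: on WHITE (3,5): turn R to N, flip to black, move to (2,5). |black|=6
Step 5: on WHITE (2,5): turn R to E, flip to black, move to (2,6). |black|=7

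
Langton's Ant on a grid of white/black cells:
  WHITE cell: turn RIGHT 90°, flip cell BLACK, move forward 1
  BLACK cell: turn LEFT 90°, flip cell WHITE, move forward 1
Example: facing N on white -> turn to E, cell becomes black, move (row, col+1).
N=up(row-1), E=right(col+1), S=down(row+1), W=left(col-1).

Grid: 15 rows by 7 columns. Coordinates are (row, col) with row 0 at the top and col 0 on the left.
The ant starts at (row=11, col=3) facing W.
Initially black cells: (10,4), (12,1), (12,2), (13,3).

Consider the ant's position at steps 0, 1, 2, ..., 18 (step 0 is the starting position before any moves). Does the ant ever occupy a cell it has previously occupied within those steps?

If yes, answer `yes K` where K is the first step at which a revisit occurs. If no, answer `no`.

Answer: yes 6

Derivation:
Step 1: on WHITE (11,3): turn R to N, flip to black, move to (10,3). |black|=5 — new cell
Step 2: on WHITE (10,3): turn R to E, flip to black, move to (10,4). |black|=6 — new cell
Step 3: on BLACK (10,4): turn L to N, flip to white, move to (9,4). |black|=5 — new cell
Step 4: on WHITE (9,4): turn R to E, flip to black, move to (9,5). |black|=6 — new cell
Step 5: on WHITE (9,5): turn R to S, flip to black, move to (10,5). |black|=7 — new cell
Step 6: on WHITE (10,5): turn R to W, flip to black, move to (10,4). |black|=8 — REVISIT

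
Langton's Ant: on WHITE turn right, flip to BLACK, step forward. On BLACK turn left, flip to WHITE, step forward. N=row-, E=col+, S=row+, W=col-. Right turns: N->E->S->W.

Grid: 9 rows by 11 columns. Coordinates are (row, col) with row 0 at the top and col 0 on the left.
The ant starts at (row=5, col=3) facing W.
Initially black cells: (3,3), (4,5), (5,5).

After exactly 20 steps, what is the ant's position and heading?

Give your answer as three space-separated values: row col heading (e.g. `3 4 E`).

Answer: 7 5 E

Derivation:
Step 1: on WHITE (5,3): turn R to N, flip to black, move to (4,3). |black|=4
Step 2: on WHITE (4,3): turn R to E, flip to black, move to (4,4). |black|=5
Step 3: on WHITE (4,4): turn R to S, flip to black, move to (5,4). |black|=6
Step 4: on WHITE (5,4): turn R to W, flip to black, move to (5,3). |black|=7
Step 5: on BLACK (5,3): turn L to S, flip to white, move to (6,3). |black|=6
Step 6: on WHITE (6,3): turn R to W, flip to black, move to (6,2). |black|=7
Step 7: on WHITE (6,2): turn R to N, flip to black, move to (5,2). |black|=8
Step 8: on WHITE (5,2): turn R to E, flip to black, move to (5,3). |black|=9
Step 9: on WHITE (5,3): turn R to S, flip to black, move to (6,3). |black|=10
Step 10: on BLACK (6,3): turn L to E, flip to white, move to (6,4). |black|=9
Step 11: on WHITE (6,4): turn R to S, flip to black, move to (7,4). |black|=10
Step 12: on WHITE (7,4): turn R to W, flip to black, move to (7,3). |black|=11
Step 13: on WHITE (7,3): turn R to N, flip to black, move to (6,3). |black|=12
Step 14: on WHITE (6,3): turn R to E, flip to black, move to (6,4). |black|=13
Step 15: on BLACK (6,4): turn L to N, flip to white, move to (5,4). |black|=12
Step 16: on BLACK (5,4): turn L to W, flip to white, move to (5,3). |black|=11
Step 17: on BLACK (5,3): turn L to S, flip to white, move to (6,3). |black|=10
Step 18: on BLACK (6,3): turn L to E, flip to white, move to (6,4). |black|=9
Step 19: on WHITE (6,4): turn R to S, flip to black, move to (7,4). |black|=10
Step 20: on BLACK (7,4): turn L to E, flip to white, move to (7,5). |black|=9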